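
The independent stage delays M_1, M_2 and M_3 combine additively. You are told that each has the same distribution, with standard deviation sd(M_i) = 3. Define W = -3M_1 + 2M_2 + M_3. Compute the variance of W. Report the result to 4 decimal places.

V(M_i) = (3)² = 9
By independence, V(W) = (-3)²V(M_1) + (2)²V(M_2) + (1)²V(M_3)
= (-3)²·9 + (2)²·9 + (1)²·9 = 126

126.0000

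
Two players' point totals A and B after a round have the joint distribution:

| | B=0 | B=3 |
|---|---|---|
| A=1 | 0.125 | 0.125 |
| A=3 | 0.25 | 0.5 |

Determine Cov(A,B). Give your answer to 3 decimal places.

E[A] = 2.5,  E[B] = 1.875
E[AB] = 4.875
Cov(A,B) = E[AB] − E[A]E[B] = 4.875 − (2.5)(1.875) = 0.1875

0.188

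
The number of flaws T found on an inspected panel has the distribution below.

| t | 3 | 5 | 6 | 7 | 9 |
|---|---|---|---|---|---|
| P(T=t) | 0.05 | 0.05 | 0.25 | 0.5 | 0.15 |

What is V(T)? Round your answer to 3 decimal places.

1.788

E[T] = (3)(0.05) + (5)(0.05) + (6)(0.25) + (7)(0.5) + (9)(0.15) = 6.75
E[T²] = (3)²(0.05) + (5)²(0.05) + (6)²(0.25) + (7)²(0.5) + (9)²(0.15) = 47.35
V(T) = E[T²] − (E[T])² = 47.35 − (6.75)² = 1.7875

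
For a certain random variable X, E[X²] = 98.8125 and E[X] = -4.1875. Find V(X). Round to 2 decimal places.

V(X) = 98.8125 − (-4.1875)² = 81.27734375

81.28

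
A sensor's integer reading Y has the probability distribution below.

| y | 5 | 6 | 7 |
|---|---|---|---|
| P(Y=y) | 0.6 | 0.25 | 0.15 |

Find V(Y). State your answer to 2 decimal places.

E[Y] = (5)(0.6) + (6)(0.25) + (7)(0.15) = 5.55
E[Y²] = (5)²(0.6) + (6)²(0.25) + (7)²(0.15) = 31.35
V(Y) = E[Y²] − (E[Y])² = 31.35 − (5.55)² = 0.5475

0.55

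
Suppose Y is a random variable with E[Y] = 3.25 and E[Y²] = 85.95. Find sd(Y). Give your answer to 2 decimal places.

8.68

var(Y) = 85.95 − (3.25)² = 75.3875
sd(Y) = √75.3875 ≈ 8.68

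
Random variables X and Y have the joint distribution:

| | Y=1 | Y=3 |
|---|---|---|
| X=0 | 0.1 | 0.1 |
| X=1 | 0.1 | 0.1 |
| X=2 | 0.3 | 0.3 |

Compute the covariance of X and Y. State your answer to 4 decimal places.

E[X] = 1.4,  E[Y] = 2
E[XY] = 2.8
Cov(X,Y) = E[XY] − E[X]E[Y] = 2.8 − (1.4)(2) = 0

0.0000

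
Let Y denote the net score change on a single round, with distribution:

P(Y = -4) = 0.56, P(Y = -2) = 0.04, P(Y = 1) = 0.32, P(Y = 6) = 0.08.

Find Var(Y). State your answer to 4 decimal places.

10.0096

E[Y] = (-4)(0.56) + (-2)(0.04) + (1)(0.32) + (6)(0.08) = -1.52
E[Y²] = (-4)²(0.56) + (-2)²(0.04) + (1)²(0.32) + (6)²(0.08) = 12.32
Var(Y) = E[Y²] − (E[Y])² = 12.32 − (-1.52)² = 10.0096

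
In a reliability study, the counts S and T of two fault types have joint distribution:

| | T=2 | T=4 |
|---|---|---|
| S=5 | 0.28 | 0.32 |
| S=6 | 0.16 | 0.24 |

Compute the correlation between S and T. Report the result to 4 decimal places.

0.0658

E[S] = 5.4,  E[T] = 3.12
E[ST] = 16.88
Cov(S,T) = E[ST] − E[S]E[T] = 16.88 − (5.4)(3.12) = 0.032
var(S) = 0.24,  var(T) = 0.9856
ρ = 0.032 / √(0.24·0.9856) ≈ 0.0658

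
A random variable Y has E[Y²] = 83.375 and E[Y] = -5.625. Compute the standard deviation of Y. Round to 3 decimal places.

V(Y) = 83.375 − (-5.625)² = 51.734375
sd(Y) = √51.734375 ≈ 7.193

7.193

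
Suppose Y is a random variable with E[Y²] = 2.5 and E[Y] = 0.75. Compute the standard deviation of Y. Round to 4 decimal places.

var(Y) = 2.5 − (0.75)² = 1.9375
σ(Y) = √1.9375 ≈ 1.3919

1.3919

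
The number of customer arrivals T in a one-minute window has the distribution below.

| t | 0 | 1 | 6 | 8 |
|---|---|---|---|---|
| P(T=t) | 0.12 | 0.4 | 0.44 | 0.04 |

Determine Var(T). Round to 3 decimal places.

7.510

E[T] = (0)(0.12) + (1)(0.4) + (6)(0.44) + (8)(0.04) = 3.36
E[T²] = (0)²(0.12) + (1)²(0.4) + (6)²(0.44) + (8)²(0.04) = 18.8
Var(T) = E[T²] − (E[T])² = 18.8 − (3.36)² = 7.5104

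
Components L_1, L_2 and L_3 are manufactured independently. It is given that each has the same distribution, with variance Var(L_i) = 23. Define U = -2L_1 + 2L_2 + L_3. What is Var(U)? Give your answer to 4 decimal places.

By independence, Var(U) = (-2)²Var(L_1) + (2)²Var(L_2) + (1)²Var(L_3)
= (-2)²·23 + (2)²·23 + (1)²·23 = 207

207.0000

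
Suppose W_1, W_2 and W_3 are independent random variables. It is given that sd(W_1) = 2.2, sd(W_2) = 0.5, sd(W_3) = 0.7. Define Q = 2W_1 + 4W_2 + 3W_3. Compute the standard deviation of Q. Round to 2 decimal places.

Var(W_1) = 4.84, Var(W_2) = 0.25, Var(W_3) = 0.49
By independence, Var(Q) = (2)²Var(W_1) + (4)²Var(W_2) + (3)²Var(W_3)
= (2)²·4.84 + (4)²·0.25 + (3)²·0.49 = 27.77
sd(Q) = √27.77 ≈ 5.27

5.27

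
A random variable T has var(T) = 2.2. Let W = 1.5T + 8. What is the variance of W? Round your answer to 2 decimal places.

var(1.5T + 8) = (1.5)²·var(T) = 2.25·2.2 = 4.95

4.95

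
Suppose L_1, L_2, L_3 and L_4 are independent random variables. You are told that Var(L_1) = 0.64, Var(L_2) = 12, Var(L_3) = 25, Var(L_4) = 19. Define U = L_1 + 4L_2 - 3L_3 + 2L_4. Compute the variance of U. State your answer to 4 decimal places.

493.6400

By independence, Var(U) = (1)²Var(L_1) + (4)²Var(L_2) + (-3)²Var(L_3) + (2)²Var(L_4)
= (1)²·0.64 + (4)²·12 + (-3)²·25 + (2)²·19 = 493.64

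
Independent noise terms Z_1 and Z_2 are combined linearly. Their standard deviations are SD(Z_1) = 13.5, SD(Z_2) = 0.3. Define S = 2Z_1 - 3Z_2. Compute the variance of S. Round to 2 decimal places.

Var(Z_1) = 182.25, Var(Z_2) = 0.09
By independence, Var(S) = (2)²Var(Z_1) + (-3)²Var(Z_2)
= (2)²·182.25 + (-3)²·0.09 = 729.81

729.81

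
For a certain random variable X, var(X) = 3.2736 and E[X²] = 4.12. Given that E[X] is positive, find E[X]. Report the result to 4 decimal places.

0.9200

(E[X])² = E[X²] − var(X) = 4.12 − 3.2736 = 0.8464
E[X] = √0.8464 = 0.92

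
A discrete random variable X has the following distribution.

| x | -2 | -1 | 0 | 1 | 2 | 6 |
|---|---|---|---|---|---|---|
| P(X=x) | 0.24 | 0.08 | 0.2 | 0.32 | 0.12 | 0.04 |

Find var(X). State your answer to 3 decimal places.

3.222

E[X] = (-2)(0.24) + (-1)(0.08) + (0)(0.2) + (1)(0.32) + (2)(0.12) + (6)(0.04) = 0.24
E[X²] = (-2)²(0.24) + (-1)²(0.08) + (0)²(0.2) + (1)²(0.32) + (2)²(0.12) + (6)²(0.04) = 3.28
var(X) = E[X²] − (E[X])² = 3.28 − (0.24)² = 3.2224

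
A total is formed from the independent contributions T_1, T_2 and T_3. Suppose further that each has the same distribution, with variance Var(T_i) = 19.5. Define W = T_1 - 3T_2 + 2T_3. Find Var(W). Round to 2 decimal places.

By independence, Var(W) = (1)²Var(T_1) + (-3)²Var(T_2) + (2)²Var(T_3)
= (1)²·19.5 + (-3)²·19.5 + (2)²·19.5 = 273

273.00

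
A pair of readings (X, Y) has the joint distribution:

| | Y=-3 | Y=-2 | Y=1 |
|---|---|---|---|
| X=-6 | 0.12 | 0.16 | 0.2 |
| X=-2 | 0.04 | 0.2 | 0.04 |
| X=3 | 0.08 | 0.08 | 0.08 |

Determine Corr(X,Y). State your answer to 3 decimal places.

E[X] = -2.72,  E[Y] = -1.28
E[XY] = 2.88
Cov(X,Y) = E[XY] − E[X]E[Y] = 2.88 − (-2.72)(-1.28) = -0.6016
Var(X) = 13.1616,  Var(Y) = 2.6016
ρ = -0.6016 / √(13.1616·2.6016) ≈ -0.103

-0.103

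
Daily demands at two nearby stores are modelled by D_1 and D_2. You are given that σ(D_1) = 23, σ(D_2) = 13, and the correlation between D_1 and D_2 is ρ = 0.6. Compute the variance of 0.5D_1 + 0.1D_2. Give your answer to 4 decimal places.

V(D_1) = (23)² = 529;  V(D_2) = (13)² = 169
Cov(D_1,D_2) = ρ·σ(D_1)·σ(D_2) = 0.6·23·13 = 179.4
V(0.5D_1 + 0.1D_2) = (0.5)²·V(D_1) + (0.1)²·V(D_2) + 2·(0.5)·(0.1)·Cov(D_1,D_2)
= 0.25·529 + 0.01·169 + 0.1·179.4 = 151.88

151.8800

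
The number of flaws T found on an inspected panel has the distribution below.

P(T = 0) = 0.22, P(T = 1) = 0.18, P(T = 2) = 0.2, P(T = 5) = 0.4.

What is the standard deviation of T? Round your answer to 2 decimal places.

E[T] = (0)(0.22) + (1)(0.18) + (2)(0.2) + (5)(0.4) = 2.58
E[T²] = (0)²(0.22) + (1)²(0.18) + (2)²(0.2) + (5)²(0.4) = 10.98
Var(T) = E[T²] − (E[T])² = 10.98 − (2.58)² = 4.3236
SD(T) = √4.3236 ≈ 2.08

2.08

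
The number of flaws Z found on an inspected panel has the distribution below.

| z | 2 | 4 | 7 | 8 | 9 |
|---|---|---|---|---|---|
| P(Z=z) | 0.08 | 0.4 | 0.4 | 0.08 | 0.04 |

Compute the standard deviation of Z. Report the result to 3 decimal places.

1.941

E[Z] = (2)(0.08) + (4)(0.4) + (7)(0.4) + (8)(0.08) + (9)(0.04) = 5.56
E[Z²] = (2)²(0.08) + (4)²(0.4) + (7)²(0.4) + (8)²(0.08) + (9)²(0.04) = 34.68
Var(Z) = E[Z²] − (E[Z])² = 34.68 − (5.56)² = 3.7664
σ(Z) = √3.7664 ≈ 1.941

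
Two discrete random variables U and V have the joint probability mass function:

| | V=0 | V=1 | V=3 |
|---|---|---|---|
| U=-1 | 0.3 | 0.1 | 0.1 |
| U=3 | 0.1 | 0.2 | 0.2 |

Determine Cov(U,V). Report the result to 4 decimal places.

0.8000

E[U] = 1,  E[V] = 1.2
E[UV] = 2
Cov(U,V) = E[UV] − E[U]E[V] = 2 − (1)(1.2) = 0.8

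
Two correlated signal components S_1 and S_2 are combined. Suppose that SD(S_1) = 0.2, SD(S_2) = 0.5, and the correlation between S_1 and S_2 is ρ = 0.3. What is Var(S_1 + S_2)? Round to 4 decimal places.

0.3500

Var(S_1) = (0.2)² = 0.04;  Var(S_2) = (0.5)² = 0.25
Cov(S_1,S_2) = ρ·SD(S_1)·SD(S_2) = 0.3·0.2·0.5 = 0.03
Var(S_1 + S_2) = (1)²·Var(S_1) + (1)²·Var(S_2) + 2·(1)·(1)·Cov(S_1,S_2)
= 1·0.04 + 1·0.25 + 2·0.03 = 0.35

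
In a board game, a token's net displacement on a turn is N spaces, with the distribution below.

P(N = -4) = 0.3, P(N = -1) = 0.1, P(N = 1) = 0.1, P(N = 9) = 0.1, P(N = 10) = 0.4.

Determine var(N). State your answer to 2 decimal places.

39.41

E[N] = (-4)(0.3) + (-1)(0.1) + (1)(0.1) + (9)(0.1) + (10)(0.4) = 3.7
E[N²] = (-4)²(0.3) + (-1)²(0.1) + (1)²(0.1) + (9)²(0.1) + (10)²(0.4) = 53.1
var(N) = E[N²] − (E[N])² = 53.1 − (3.7)² = 39.41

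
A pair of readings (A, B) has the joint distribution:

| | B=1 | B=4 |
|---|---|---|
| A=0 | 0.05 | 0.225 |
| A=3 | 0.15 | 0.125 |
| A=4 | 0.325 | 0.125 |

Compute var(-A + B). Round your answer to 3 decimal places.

7.260

E[A] = 2.625,  E[B] = 2.425,  E[AB] = 5.25
var(A) = 9.675 − (2.625)² = 2.784375;  var(B) = 8.125 − (2.425)² = 2.244375
Cov(A,B) = 5.25 − (2.625)(2.425) = -1.115625
var(-A + B) = (-1)²·2.784375 + (1)²·2.244375 + 2·(-1)·(1)·-1.115625 = 7.26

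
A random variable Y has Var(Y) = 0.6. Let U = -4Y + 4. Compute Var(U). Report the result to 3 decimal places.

Var(-4Y + 4) = (-4)²·Var(Y) = 16·0.6 = 9.6

9.600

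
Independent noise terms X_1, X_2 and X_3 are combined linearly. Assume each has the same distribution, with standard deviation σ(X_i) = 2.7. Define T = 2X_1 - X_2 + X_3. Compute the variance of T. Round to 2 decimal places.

43.74

Var(X_i) = (2.7)² = 7.29
By independence, Var(T) = (2)²Var(X_1) + (-1)²Var(X_2) + (1)²Var(X_3)
= (2)²·7.29 + (-1)²·7.29 + (1)²·7.29 = 43.74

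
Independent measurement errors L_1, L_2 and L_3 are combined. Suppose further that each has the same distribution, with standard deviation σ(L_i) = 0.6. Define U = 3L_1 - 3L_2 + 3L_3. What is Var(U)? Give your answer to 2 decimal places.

Var(L_i) = (0.6)² = 0.36
By independence, Var(U) = (3)²Var(L_1) + (-3)²Var(L_2) + (3)²Var(L_3)
= (3)²·0.36 + (-3)²·0.36 + (3)²·0.36 = 9.72

9.72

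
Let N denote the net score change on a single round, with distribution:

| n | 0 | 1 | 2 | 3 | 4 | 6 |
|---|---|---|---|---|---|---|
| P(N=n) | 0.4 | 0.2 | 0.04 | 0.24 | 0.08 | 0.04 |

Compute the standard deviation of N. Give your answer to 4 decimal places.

1.6752

E[N] = (0)(0.4) + (1)(0.2) + (2)(0.04) + (3)(0.24) + (4)(0.08) + (6)(0.04) = 1.56
E[N²] = (0)²(0.4) + (1)²(0.2) + (2)²(0.04) + (3)²(0.24) + (4)²(0.08) + (6)²(0.04) = 5.24
Var(N) = E[N²] − (E[N])² = 5.24 − (1.56)² = 2.8064
SD(N) = √2.8064 ≈ 1.6752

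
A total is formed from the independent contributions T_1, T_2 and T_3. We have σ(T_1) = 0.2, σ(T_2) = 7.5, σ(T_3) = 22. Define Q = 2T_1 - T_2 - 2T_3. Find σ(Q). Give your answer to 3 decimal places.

Var(T_1) = 0.04, Var(T_2) = 56.25, Var(T_3) = 484
By independence, Var(Q) = (2)²Var(T_1) + (-1)²Var(T_2) + (-2)²Var(T_3)
= (2)²·0.04 + (-1)²·56.25 + (-2)²·484 = 1992.41
σ(Q) = √1992.41 ≈ 44.636

44.636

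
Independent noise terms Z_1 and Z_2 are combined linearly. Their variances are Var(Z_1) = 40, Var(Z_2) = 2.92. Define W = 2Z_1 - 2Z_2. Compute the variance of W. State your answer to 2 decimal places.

171.68

By independence, Var(W) = (2)²Var(Z_1) + (-2)²Var(Z_2)
= (2)²·40 + (-2)²·2.92 = 171.68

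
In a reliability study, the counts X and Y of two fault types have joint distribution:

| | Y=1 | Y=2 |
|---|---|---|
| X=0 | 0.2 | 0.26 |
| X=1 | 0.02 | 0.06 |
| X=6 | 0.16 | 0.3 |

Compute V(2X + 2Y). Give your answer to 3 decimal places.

E[X] = 2.84,  E[Y] = 1.62,  E[XY] = 4.7
V(X) = 16.64 − (2.84)² = 8.5744;  V(Y) = 2.86 − (1.62)² = 0.2356
Cov(X,Y) = 4.7 − (2.84)(1.62) = 0.0992
V(2X + 2Y) = (2)²·8.5744 + (2)²·0.2356 + 2·(2)·(2)·0.0992 = 36.0336

36.034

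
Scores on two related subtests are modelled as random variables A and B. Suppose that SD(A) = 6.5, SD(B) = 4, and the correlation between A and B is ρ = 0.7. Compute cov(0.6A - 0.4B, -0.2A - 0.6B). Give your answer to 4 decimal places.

Var(A) = (6.5)² = 42.25;  Var(B) = (4)² = 16
cov(A,B) = ρ·SD(A)·SD(B) = 0.7·6.5·4 = 18.2
cov(0.6A - 0.4B, -0.2A - 0.6B) = (0.6)(-0.2)Var(A) + (-0.4)(-0.6)Var(B) + [(0.6)(-0.6) + (-0.4)(-0.2)]cov(A,B)
= -0.12·42.25 + 0.24·16 + -0.28·18.2 = -6.326

-6.3260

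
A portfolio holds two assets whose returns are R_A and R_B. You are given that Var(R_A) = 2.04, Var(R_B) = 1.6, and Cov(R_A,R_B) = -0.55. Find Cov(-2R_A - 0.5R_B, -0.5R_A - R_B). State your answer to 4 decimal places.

1.6025

Cov(-2R_A - 0.5R_B, -0.5R_A - R_B) = (-2)(-0.5)Var(R_A) + (-0.5)(-1)Var(R_B) + [(-2)(-1) + (-0.5)(-0.5)]Cov(R_A,R_B)
= 1·2.04 + 0.5·1.6 + 2.25·-0.55 = 1.6025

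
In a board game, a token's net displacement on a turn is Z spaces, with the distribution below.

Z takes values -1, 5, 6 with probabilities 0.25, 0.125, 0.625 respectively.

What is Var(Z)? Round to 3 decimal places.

8.859

E[Z] = (-1)(0.25) + (5)(0.125) + (6)(0.625) = 4.125
E[Z²] = (-1)²(0.25) + (5)²(0.125) + (6)²(0.625) = 25.875
Var(Z) = E[Z²] − (E[Z])² = 25.875 − (4.125)² = 8.859375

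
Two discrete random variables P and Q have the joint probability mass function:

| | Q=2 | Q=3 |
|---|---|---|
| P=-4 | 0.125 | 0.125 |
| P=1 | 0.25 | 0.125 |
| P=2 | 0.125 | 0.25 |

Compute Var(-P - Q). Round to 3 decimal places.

E[P] = 0.125,  E[Q] = 2.5,  E[PQ] = 0.375
Var(P) = 5.875 − (0.125)² = 5.859375;  Var(Q) = 6.5 − (2.5)² = 0.25
cov(P,Q) = 0.375 − (0.125)(2.5) = 0.0625
Var(-P - Q) = (-1)²·5.859375 + (-1)²·0.25 + 2·(-1)·(-1)·0.0625 = 6.234375

6.234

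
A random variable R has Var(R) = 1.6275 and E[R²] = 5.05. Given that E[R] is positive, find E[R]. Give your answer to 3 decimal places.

1.850

(E[R])² = E[R²] − Var(R) = 5.05 − 1.6275 = 3.4225
E[R] = √3.4225 = 1.85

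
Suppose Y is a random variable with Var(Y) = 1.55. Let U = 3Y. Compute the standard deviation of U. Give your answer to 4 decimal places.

Var(3Y) = (3)²·1.55 = 13.95
SD(U) = √13.95 ≈ 3.7350

3.7350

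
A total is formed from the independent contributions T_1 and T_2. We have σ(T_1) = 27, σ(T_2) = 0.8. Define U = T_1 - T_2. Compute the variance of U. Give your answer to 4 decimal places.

729.6400

Var(T_1) = 729, Var(T_2) = 0.64
By independence, Var(U) = (1)²Var(T_1) + (-1)²Var(T_2)
= (1)²·729 + (-1)²·0.64 = 729.64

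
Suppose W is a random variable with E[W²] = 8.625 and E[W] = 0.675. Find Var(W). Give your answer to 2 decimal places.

8.17

Var(W) = 8.625 − (0.675)² = 8.169375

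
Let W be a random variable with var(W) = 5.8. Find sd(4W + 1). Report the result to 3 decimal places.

9.633

var(4W + 1) = (4)²·5.8 = 92.8
sd(4W + 1) = √92.8 ≈ 9.633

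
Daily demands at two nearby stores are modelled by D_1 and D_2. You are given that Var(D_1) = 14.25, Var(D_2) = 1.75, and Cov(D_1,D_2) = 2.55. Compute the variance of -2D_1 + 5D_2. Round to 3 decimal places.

49.750

Var(-2D_1 + 5D_2) = (-2)²·Var(D_1) + (5)²·Var(D_2) + 2·(-2)·(5)·Cov(D_1,D_2)
= 4·14.25 + 25·1.75 + -20·2.55 = 49.75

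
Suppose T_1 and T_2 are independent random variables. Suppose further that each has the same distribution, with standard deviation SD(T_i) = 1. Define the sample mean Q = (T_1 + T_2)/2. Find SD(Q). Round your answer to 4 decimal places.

Var(T_i) = (1)² = 1
By independence, Var(Q) = (0.5)²Var(T_1) + (0.5)²Var(T_2)
= (0.5)²·1 + (0.5)²·1 = 0.5
SD(Q) = √0.5 ≈ 0.7071

0.7071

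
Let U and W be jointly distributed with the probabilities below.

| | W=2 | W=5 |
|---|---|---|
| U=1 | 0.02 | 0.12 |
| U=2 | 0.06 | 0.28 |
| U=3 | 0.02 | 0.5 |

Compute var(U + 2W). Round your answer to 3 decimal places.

E[U] = 2.38,  E[W] = 4.7,  E[UW] = 11.3
var(U) = 6.18 − (2.38)² = 0.5156;  var(W) = 22.9 − (4.7)² = 0.81
Cov(U,W) = 11.3 − (2.38)(4.7) = 0.114
var(U + 2W) = (1)²·0.5156 + (2)²·0.81 + 2·(1)·(2)·0.114 = 4.2116

4.212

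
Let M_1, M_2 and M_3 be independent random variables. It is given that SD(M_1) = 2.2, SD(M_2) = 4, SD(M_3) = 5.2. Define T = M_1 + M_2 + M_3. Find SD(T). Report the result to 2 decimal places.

6.92

var(M_1) = 4.84, var(M_2) = 16, var(M_3) = 27.04
By independence, var(T) = (1)²var(M_1) + (1)²var(M_2) + (1)²var(M_3)
= (1)²·4.84 + (1)²·16 + (1)²·27.04 = 47.88
SD(T) = √47.88 ≈ 6.92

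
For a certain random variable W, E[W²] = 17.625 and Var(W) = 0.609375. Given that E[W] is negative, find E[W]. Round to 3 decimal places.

-4.125

(E[W])² = E[W²] − Var(W) = 17.625 − 0.609375 = 17.015625
E[W] = −√17.015625 = -4.125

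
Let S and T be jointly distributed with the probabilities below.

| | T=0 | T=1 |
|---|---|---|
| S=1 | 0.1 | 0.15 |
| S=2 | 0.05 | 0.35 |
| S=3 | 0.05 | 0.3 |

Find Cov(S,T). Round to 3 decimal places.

0.070

E[S] = 2.1,  E[T] = 0.8
E[ST] = 1.75
Cov(S,T) = E[ST] − E[S]E[T] = 1.75 − (2.1)(0.8) = 0.07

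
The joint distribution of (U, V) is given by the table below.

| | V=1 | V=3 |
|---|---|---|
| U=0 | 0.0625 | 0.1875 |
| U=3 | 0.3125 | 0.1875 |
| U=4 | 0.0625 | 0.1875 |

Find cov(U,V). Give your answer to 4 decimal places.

-0.1875

E[U] = 2.5,  E[V] = 2.125
E[UV] = 5.125
cov(U,V) = E[UV] − E[U]E[V] = 5.125 − (2.5)(2.125) = -0.1875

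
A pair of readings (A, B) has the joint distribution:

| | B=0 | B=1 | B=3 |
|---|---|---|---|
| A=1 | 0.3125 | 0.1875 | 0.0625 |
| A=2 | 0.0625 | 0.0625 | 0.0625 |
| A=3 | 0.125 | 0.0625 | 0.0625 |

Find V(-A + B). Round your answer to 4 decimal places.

1.6523

E[A] = 1.6875,  E[B] = 0.875,  E[AB] = 1.625
V(A) = 3.5625 − (1.6875)² = 0.71484375;  V(B) = 2 − (0.875)² = 1.234375
Cov(A,B) = 1.625 − (1.6875)(0.875) = 0.1484375
V(-A + B) = (-1)²·0.71484375 + (1)²·1.234375 + 2·(-1)·(1)·0.1484375 = 1.65234375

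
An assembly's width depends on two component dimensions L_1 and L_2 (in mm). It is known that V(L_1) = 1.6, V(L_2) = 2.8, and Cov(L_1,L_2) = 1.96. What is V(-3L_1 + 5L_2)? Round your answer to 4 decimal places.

V(-3L_1 + 5L_2) = (-3)²·V(L_1) + (5)²·V(L_2) + 2·(-3)·(5)·Cov(L_1,L_2)
= 9·1.6 + 25·2.8 + -30·1.96 = 25.6

25.6000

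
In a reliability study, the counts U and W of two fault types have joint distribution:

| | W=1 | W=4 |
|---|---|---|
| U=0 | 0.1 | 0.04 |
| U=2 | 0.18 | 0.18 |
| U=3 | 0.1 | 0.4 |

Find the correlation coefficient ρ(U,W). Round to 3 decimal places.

E[U] = 2.22,  E[W] = 2.86
E[UW] = 6.9
cov(U,W) = E[UW] − E[U]E[W] = 6.9 − (2.22)(2.86) = 0.5508
var(U) = 1.0116,  var(W) = 2.1204
ρ = 0.5508 / √(1.0116·2.1204) ≈ 0.376

0.376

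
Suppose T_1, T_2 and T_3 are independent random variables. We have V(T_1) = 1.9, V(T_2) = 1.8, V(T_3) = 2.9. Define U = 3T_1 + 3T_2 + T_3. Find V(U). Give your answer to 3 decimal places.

By independence, V(U) = (3)²V(T_1) + (3)²V(T_2) + (1)²V(T_3)
= (3)²·1.9 + (3)²·1.8 + (1)²·2.9 = 36.2

36.200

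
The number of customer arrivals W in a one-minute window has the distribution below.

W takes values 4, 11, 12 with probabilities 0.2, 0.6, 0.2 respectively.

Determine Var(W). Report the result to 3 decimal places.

E[W] = (4)(0.2) + (11)(0.6) + (12)(0.2) = 9.8
E[W²] = (4)²(0.2) + (11)²(0.6) + (12)²(0.2) = 104.6
Var(W) = E[W²] − (E[W])² = 104.6 − (9.8)² = 8.56

8.560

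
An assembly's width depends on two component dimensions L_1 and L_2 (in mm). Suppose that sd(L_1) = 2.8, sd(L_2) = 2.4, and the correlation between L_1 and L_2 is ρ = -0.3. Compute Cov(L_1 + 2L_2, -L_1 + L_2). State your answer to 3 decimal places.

5.696

V(L_1) = (2.8)² = 7.84;  V(L_2) = (2.4)² = 5.76
Cov(L_1,L_2) = ρ·sd(L_1)·sd(L_2) = -0.3·2.8·2.4 = -2.016
Cov(L_1 + 2L_2, -L_1 + L_2) = (1)(-1)V(L_1) + (2)(1)V(L_2) + [(1)(1) + (2)(-1)]Cov(L_1,L_2)
= -1·7.84 + 2·5.76 + -1·-2.016 = 5.696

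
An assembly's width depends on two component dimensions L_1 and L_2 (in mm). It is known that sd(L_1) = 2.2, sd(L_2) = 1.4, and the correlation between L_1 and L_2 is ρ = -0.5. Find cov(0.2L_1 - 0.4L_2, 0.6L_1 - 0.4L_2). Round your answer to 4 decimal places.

1.3872

V(L_1) = (2.2)² = 4.84;  V(L_2) = (1.4)² = 1.96
cov(L_1,L_2) = ρ·sd(L_1)·sd(L_2) = -0.5·2.2·1.4 = -1.54
cov(0.2L_1 - 0.4L_2, 0.6L_1 - 0.4L_2) = (0.2)(0.6)V(L_1) + (-0.4)(-0.4)V(L_2) + [(0.2)(-0.4) + (-0.4)(0.6)]cov(L_1,L_2)
= 0.12·4.84 + 0.16·1.96 + -0.32·-1.54 = 1.3872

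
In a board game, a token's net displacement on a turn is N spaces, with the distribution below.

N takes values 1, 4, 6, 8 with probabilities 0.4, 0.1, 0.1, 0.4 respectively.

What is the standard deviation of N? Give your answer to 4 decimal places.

3.1686

E[N] = (1)(0.4) + (4)(0.1) + (6)(0.1) + (8)(0.4) = 4.6
E[N²] = (1)²(0.4) + (4)²(0.1) + (6)²(0.1) + (8)²(0.4) = 31.2
V(N) = E[N²] − (E[N])² = 31.2 − (4.6)² = 10.04
sd(N) = √10.04 ≈ 3.1686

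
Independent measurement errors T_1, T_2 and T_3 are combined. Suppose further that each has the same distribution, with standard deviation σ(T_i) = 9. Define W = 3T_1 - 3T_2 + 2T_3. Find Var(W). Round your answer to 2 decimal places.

Var(T_i) = (9)² = 81
By independence, Var(W) = (3)²Var(T_1) + (-3)²Var(T_2) + (2)²Var(T_3)
= (3)²·81 + (-3)²·81 + (2)²·81 = 1782

1782.00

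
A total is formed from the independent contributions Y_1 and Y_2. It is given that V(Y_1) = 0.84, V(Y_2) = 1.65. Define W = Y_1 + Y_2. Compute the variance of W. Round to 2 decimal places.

By independence, V(W) = (1)²V(Y_1) + (1)²V(Y_2)
= (1)²·0.84 + (1)²·1.65 = 2.49

2.49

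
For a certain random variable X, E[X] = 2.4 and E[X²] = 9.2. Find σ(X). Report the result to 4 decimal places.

Var(X) = 9.2 − (2.4)² = 3.44
σ(X) = √3.44 ≈ 1.8547

1.8547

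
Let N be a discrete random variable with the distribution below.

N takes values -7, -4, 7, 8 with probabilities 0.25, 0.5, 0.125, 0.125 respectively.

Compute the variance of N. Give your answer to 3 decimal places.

E[N] = (-7)(0.25) + (-4)(0.5) + (7)(0.125) + (8)(0.125) = -1.875
E[N²] = (-7)²(0.25) + (-4)²(0.5) + (7)²(0.125) + (8)²(0.125) = 34.375
Var(N) = E[N²] − (E[N])² = 34.375 − (-1.875)² = 30.859375

30.859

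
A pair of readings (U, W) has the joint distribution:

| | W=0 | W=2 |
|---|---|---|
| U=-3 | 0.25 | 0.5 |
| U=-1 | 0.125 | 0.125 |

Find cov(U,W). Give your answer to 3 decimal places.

-0.125

E[U] = -2.5,  E[W] = 1.25
E[UW] = -3.25
cov(U,W) = E[UW] − E[U]E[W] = -3.25 − (-2.5)(1.25) = -0.125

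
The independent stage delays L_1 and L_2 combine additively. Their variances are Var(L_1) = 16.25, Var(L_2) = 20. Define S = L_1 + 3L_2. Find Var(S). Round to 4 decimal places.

196.2500

By independence, Var(S) = (1)²Var(L_1) + (3)²Var(L_2)
= (1)²·16.25 + (3)²·20 = 196.25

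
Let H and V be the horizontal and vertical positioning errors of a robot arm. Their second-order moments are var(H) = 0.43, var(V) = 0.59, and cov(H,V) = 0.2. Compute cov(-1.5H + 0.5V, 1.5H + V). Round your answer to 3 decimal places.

cov(-1.5H + 0.5V, 1.5H + V) = (-1.5)(1.5)var(H) + (0.5)(1)var(V) + [(-1.5)(1) + (0.5)(1.5)]cov(H,V)
= -2.25·0.43 + 0.5·0.59 + -0.75·0.2 = -0.8225

-0.823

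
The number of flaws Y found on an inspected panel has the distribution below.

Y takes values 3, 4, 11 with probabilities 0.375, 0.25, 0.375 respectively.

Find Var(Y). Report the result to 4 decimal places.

E[Y] = (3)(0.375) + (4)(0.25) + (11)(0.375) = 6.25
E[Y²] = (3)²(0.375) + (4)²(0.25) + (11)²(0.375) = 52.75
Var(Y) = E[Y²] − (E[Y])² = 52.75 − (6.25)² = 13.6875

13.6875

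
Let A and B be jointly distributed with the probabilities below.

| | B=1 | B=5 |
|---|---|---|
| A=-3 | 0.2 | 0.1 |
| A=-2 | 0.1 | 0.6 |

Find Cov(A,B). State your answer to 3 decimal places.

0.440

E[A] = -2.3,  E[B] = 3.8
E[AB] = -8.3
Cov(A,B) = E[AB] − E[A]E[B] = -8.3 − (-2.3)(3.8) = 0.44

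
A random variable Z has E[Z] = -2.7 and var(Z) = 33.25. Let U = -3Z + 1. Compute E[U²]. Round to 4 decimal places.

382.0600

E[-3Z + 1] = -3·-2.7 + 1 = 9.1
var(-3Z + 1) = (-3)²·33.25 = 299.25
E[U²] = var(U) + (E[U])² = 299.25 + (9.1)² = 382.06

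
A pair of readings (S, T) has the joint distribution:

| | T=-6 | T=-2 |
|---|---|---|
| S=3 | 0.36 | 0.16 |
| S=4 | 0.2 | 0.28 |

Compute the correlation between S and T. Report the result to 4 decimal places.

E[S] = 3.48,  E[T] = -4.24
E[ST] = -14.48
cov(S,T) = E[ST] − E[S]E[T] = -14.48 − (3.48)(-4.24) = 0.2752
V(S) = 0.2496,  V(T) = 3.9424
ρ = 0.2752 / √(0.2496·3.9424) ≈ 0.2774

0.2774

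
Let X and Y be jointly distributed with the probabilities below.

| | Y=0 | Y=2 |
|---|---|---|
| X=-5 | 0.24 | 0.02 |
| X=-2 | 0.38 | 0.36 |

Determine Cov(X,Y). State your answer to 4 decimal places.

E[X] = -2.78,  E[Y] = 0.76
E[XY] = -1.64
Cov(X,Y) = E[XY] − E[X]E[Y] = -1.64 − (-2.78)(0.76) = 0.4728

0.4728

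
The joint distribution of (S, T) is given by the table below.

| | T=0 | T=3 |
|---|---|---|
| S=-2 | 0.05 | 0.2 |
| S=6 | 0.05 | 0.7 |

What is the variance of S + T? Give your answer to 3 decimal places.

14.010

E[S] = 4,  E[T] = 2.7,  E[ST] = 11.4
V(S) = 28 − (4)² = 12;  V(T) = 8.1 − (2.7)² = 0.81
cov(S,T) = 11.4 − (4)(2.7) = 0.6
V(S + T) = (1)²·12 + (1)²·0.81 + 2·(1)·(1)·0.6 = 14.01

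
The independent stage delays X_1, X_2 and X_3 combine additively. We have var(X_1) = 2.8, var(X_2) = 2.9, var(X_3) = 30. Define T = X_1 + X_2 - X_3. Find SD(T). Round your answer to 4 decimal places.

By independence, var(T) = (1)²var(X_1) + (1)²var(X_2) + (-1)²var(X_3)
= (1)²·2.8 + (1)²·2.9 + (-1)²·30 = 35.7
SD(T) = √35.7 ≈ 5.9749

5.9749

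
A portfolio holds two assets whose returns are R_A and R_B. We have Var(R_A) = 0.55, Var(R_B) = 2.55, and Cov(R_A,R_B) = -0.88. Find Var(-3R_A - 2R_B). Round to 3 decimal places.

4.590

Var(-3R_A - 2R_B) = (-3)²·Var(R_A) + (-2)²·Var(R_B) + 2·(-3)·(-2)·Cov(R_A,R_B)
= 9·0.55 + 4·2.55 + 12·-0.88 = 4.59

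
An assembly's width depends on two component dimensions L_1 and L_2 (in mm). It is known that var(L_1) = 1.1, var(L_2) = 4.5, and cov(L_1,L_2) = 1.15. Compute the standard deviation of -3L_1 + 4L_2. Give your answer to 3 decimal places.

var(-3L_1 + 4L_2) = (-3)²·var(L_1) + (4)²·var(L_2) + 2·(-3)·(4)·cov(L_1,L_2)
= 9·1.1 + 16·4.5 + -24·1.15 = 54.3
σ(-3L_1 + 4L_2) = √54.3 ≈ 7.369

7.369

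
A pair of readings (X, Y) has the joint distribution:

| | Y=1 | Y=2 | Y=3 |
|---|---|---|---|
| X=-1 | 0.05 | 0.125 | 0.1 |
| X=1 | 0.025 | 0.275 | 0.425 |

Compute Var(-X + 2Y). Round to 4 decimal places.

1.7975

E[X] = 0.45,  E[Y] = 2.45,  E[XY] = 1.25
Var(X) = 1 − (0.45)² = 0.7975;  Var(Y) = 6.4 − (2.45)² = 0.3975
Cov(X,Y) = 1.25 − (0.45)(2.45) = 0.1475
Var(-X + 2Y) = (-1)²·0.7975 + (2)²·0.3975 + 2·(-1)·(2)·0.1475 = 1.7975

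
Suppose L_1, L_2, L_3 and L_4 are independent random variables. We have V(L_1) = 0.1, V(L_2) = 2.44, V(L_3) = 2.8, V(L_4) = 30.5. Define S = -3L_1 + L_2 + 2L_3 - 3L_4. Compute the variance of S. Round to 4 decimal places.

289.0400

By independence, V(S) = (-3)²V(L_1) + (1)²V(L_2) + (2)²V(L_3) + (-3)²V(L_4)
= (-3)²·0.1 + (1)²·2.44 + (2)²·2.8 + (-3)²·30.5 = 289.04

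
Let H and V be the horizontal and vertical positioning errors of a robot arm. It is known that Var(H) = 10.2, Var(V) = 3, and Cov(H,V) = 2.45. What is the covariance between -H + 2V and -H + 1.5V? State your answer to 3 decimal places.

10.625

Cov(-H + 2V, -H + 1.5V) = (-1)(-1)Var(H) + (2)(1.5)Var(V) + [(-1)(1.5) + (2)(-1)]Cov(H,V)
= 1·10.2 + 3·3 + -3.5·2.45 = 10.625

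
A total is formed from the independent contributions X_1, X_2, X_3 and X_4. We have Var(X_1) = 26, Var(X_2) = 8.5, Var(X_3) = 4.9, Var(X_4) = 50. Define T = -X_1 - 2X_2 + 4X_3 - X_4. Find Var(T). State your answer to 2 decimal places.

By independence, Var(T) = (-1)²Var(X_1) + (-2)²Var(X_2) + (4)²Var(X_3) + (-1)²Var(X_4)
= (-1)²·26 + (-2)²·8.5 + (4)²·4.9 + (-1)²·50 = 188.4

188.40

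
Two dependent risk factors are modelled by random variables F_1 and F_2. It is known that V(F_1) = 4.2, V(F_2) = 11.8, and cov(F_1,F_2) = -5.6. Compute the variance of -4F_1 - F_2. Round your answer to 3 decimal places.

V(-4F_1 - F_2) = (-4)²·V(F_1) + (-1)²·V(F_2) + 2·(-4)·(-1)·cov(F_1,F_2)
= 16·4.2 + 1·11.8 + 8·-5.6 = 34.2

34.200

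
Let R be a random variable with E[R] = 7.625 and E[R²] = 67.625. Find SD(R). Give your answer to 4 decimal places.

Var(R) = 67.625 − (7.625)² = 9.484375
SD(R) = √9.484375 ≈ 3.0797

3.0797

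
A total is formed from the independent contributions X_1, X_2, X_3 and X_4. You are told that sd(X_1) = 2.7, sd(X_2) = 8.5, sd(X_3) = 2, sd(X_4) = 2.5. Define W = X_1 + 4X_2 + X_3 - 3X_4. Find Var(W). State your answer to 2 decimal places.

Var(X_1) = 7.29, Var(X_2) = 72.25, Var(X_3) = 4, Var(X_4) = 6.25
By independence, Var(W) = (1)²Var(X_1) + (4)²Var(X_2) + (1)²Var(X_3) + (-3)²Var(X_4)
= (1)²·7.29 + (4)²·72.25 + (1)²·4 + (-3)²·6.25 = 1223.54

1223.54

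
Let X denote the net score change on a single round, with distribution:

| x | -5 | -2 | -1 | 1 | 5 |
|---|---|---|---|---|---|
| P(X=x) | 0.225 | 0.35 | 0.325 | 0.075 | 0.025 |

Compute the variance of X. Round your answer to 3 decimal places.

E[X] = (-5)(0.225) + (-2)(0.35) + (-1)(0.325) + (1)(0.075) + (5)(0.025) = -1.95
E[X²] = (-5)²(0.225) + (-2)²(0.35) + (-1)²(0.325) + (1)²(0.075) + (5)²(0.025) = 8.05
Var(X) = E[X²] − (E[X])² = 8.05 − (-1.95)² = 4.2475

4.248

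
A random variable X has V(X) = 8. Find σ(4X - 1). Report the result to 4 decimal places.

11.3137

V(4X - 1) = (4)²·8 = 128
σ(4X - 1) = √128 ≈ 11.3137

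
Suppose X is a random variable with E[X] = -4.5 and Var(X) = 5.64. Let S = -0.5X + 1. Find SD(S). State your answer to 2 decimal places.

1.19

Var(-0.5X + 1) = (-0.5)²·5.64 = 1.41
SD(S) = √1.41 ≈ 1.19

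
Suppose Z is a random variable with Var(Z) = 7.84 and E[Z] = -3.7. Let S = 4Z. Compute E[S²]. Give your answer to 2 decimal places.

344.48

E[4Z] = 4·-3.7 = -14.8
Var(4Z) = (4)²·7.84 = 125.44
E[S²] = Var(S) + (E[S])² = 125.44 + (-14.8)² = 344.48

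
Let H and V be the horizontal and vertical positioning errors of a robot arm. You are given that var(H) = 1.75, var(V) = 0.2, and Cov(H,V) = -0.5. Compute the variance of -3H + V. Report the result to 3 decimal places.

18.950

var(-3H + V) = (-3)²·var(H) + (1)²·var(V) + 2·(-3)·(1)·Cov(H,V)
= 9·1.75 + 1·0.2 + -6·-0.5 = 18.95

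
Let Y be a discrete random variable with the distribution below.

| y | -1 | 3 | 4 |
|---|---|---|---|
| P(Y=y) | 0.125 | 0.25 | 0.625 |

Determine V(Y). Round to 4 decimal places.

E[Y] = (-1)(0.125) + (3)(0.25) + (4)(0.625) = 3.125
E[Y²] = (-1)²(0.125) + (3)²(0.25) + (4)²(0.625) = 12.375
V(Y) = E[Y²] − (E[Y])² = 12.375 − (3.125)² = 2.609375

2.6094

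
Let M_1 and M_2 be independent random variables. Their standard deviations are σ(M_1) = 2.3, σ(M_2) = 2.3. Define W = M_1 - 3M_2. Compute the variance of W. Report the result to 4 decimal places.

52.9000

var(M_1) = 5.29, var(M_2) = 5.29
By independence, var(W) = (1)²var(M_1) + (-3)²var(M_2)
= (1)²·5.29 + (-3)²·5.29 = 52.9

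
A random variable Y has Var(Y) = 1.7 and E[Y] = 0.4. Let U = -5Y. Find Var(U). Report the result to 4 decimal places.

42.5000

Var(-5Y) = (-5)²·Var(Y) = 25·1.7 = 42.5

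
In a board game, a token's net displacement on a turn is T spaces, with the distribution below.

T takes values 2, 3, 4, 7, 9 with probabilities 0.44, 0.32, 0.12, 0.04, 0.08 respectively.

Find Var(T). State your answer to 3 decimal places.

E[T] = (2)(0.44) + (3)(0.32) + (4)(0.12) + (7)(0.04) + (9)(0.08) = 3.32
E[T²] = (2)²(0.44) + (3)²(0.32) + (4)²(0.12) + (7)²(0.04) + (9)²(0.08) = 15
Var(T) = E[T²] − (E[T])² = 15 − (3.32)² = 3.9776

3.978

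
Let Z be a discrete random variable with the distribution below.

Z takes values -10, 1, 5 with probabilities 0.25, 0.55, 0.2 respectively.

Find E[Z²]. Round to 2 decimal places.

30.55

E[Z²] = (-10)²(0.25) + (1)²(0.55) + (5)²(0.2) = 30.55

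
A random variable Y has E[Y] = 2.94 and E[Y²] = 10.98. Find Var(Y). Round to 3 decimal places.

2.336

Var(Y) = 10.98 − (2.94)² = 2.3364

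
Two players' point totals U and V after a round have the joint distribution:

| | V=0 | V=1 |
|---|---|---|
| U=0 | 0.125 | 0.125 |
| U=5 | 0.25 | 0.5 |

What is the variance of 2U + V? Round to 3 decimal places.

E[U] = 3.75,  E[V] = 0.625,  E[UV] = 2.5
var(U) = 18.75 − (3.75)² = 4.6875;  var(V) = 0.625 − (0.625)² = 0.234375
Cov(U,V) = 2.5 − (3.75)(0.625) = 0.15625
var(2U + V) = (2)²·4.6875 + (1)²·0.234375 + 2·(2)·(1)·0.15625 = 19.609375

19.609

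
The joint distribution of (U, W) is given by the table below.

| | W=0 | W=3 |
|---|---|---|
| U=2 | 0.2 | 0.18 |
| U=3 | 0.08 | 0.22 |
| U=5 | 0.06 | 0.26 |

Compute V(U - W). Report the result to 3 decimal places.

2.602

E[U] = 3.26,  E[W] = 1.98,  E[UW] = 6.96
V(U) = 12.22 − (3.26)² = 1.5924;  V(W) = 5.94 − (1.98)² = 2.0196
Cov(U,W) = 6.96 − (3.26)(1.98) = 0.5052
V(U - W) = (1)²·1.5924 + (-1)²·2.0196 + 2·(1)·(-1)·0.5052 = 2.6016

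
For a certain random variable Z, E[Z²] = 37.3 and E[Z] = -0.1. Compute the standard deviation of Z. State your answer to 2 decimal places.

6.11

var(Z) = 37.3 − (-0.1)² = 37.29
SD(Z) = √37.29 ≈ 6.11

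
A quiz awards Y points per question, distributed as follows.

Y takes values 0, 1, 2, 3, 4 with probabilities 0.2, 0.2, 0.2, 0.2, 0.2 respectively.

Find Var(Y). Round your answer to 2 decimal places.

E[Y] = (0)(0.2) + (1)(0.2) + (2)(0.2) + (3)(0.2) + (4)(0.2) = 2
E[Y²] = (0)²(0.2) + (1)²(0.2) + (2)²(0.2) + (3)²(0.2) + (4)²(0.2) = 6
Var(Y) = E[Y²] − (E[Y])² = 6 − (2)² = 2

2.00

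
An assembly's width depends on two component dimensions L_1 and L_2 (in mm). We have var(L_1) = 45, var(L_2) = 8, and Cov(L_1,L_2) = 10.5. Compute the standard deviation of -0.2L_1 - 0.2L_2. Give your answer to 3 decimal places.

1.720

var(-0.2L_1 - 0.2L_2) = (-0.2)²·var(L_1) + (-0.2)²·var(L_2) + 2·(-0.2)·(-0.2)·Cov(L_1,L_2)
= 0.04·45 + 0.04·8 + 0.08·10.5 = 2.96
σ(-0.2L_1 - 0.2L_2) = √2.96 ≈ 1.720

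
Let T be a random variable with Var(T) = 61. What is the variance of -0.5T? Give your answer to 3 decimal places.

15.250

Var(-0.5T) = (-0.5)²·Var(T) = 0.25·61 = 15.25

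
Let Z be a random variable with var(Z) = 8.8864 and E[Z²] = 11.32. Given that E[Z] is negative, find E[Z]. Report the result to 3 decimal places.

-1.560

(E[Z])² = E[Z²] − var(Z) = 11.32 − 8.8864 = 2.4336
E[Z] = −√2.4336 = -1.56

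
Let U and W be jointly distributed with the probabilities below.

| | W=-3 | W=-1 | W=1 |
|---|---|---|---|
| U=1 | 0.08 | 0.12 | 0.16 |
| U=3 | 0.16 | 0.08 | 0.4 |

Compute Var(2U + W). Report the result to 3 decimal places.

7.040

E[U] = 2.28,  E[W] = -0.36,  E[UW] = -0.68
Var(U) = 6.12 − (2.28)² = 0.9216;  Var(W) = 2.92 − (-0.36)² = 2.7904
cov(U,W) = -0.68 − (2.28)(-0.36) = 0.1408
Var(2U + W) = (2)²·0.9216 + (1)²·2.7904 + 2·(2)·(1)·0.1408 = 7.04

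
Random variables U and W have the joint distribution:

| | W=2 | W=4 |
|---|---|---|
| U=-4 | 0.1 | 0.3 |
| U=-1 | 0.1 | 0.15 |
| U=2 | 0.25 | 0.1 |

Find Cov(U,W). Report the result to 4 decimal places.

E[U] = -1.15,  E[W] = 3.1
E[UW] = -4.6
Cov(U,W) = E[UW] − E[U]E[W] = -4.6 − (-1.15)(3.1) = -1.035

-1.0350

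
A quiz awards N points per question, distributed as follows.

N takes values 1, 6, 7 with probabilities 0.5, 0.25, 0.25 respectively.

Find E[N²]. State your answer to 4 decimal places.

E[N²] = (1)²(0.5) + (6)²(0.25) + (7)²(0.25) = 21.75

21.7500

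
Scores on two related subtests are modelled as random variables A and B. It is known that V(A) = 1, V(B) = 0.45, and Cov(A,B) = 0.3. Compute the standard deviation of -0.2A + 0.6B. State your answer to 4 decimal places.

0.3606

V(-0.2A + 0.6B) = (-0.2)²·V(A) + (0.6)²·V(B) + 2·(-0.2)·(0.6)·Cov(A,B)
= 0.04·1 + 0.36·0.45 + -0.24·0.3 = 0.13
σ(-0.2A + 0.6B) = √0.13 ≈ 0.3606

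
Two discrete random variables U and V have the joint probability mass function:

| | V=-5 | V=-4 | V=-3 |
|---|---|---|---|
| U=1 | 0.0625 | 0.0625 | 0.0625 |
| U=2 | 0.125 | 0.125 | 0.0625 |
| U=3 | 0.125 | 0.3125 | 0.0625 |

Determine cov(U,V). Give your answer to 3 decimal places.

-0.023

E[U] = 2.3125,  E[V] = -4.125
E[UV] = -9.5625
cov(U,V) = E[UV] − E[U]E[V] = -9.5625 − (2.3125)(-4.125) = -0.0234375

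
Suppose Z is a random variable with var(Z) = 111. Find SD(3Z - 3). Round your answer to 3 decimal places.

31.607

var(3Z - 3) = (3)²·111 = 999
SD(3Z - 3) = √999 ≈ 31.607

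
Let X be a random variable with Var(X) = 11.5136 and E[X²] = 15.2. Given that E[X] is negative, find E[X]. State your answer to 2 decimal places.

(E[X])² = E[X²] − Var(X) = 15.2 − 11.5136 = 3.6864
E[X] = −√3.6864 = -1.92

-1.92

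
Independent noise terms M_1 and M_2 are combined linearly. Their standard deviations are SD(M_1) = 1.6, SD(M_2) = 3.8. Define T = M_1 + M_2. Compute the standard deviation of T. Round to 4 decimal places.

var(M_1) = 2.56, var(M_2) = 14.44
By independence, var(T) = (1)²var(M_1) + (1)²var(M_2)
= (1)²·2.56 + (1)²·14.44 = 17
SD(T) = √17 ≈ 4.1231

4.1231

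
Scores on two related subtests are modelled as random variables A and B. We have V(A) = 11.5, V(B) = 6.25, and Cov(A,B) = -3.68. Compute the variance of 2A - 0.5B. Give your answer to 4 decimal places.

V(2A - 0.5B) = (2)²·V(A) + (-0.5)²·V(B) + 2·(2)·(-0.5)·Cov(A,B)
= 4·11.5 + 0.25·6.25 + -2·-3.68 = 54.9225

54.9225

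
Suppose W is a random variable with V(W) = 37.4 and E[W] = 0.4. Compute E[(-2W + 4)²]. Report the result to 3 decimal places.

E[-2W + 4] = -2·0.4 + 4 = 3.2
V(-2W + 4) = (-2)²·37.4 = 149.6
E[(-2W + 4)²] = V((-2W + 4)) + (E[(-2W + 4)])² = 149.6 + (3.2)² = 159.84

159.840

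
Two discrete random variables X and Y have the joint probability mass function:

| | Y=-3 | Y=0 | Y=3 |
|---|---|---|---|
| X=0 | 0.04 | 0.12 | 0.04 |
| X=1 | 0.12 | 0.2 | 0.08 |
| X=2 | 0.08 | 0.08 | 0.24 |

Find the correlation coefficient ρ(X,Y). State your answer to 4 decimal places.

0.2375

E[X] = 1.2,  E[Y] = 0.36
E[XY] = 0.84
Cov(X,Y) = E[XY] − E[X]E[Y] = 0.84 − (1.2)(0.36) = 0.408
var(X) = 0.56,  var(Y) = 5.2704
ρ = 0.408 / √(0.56·5.2704) ≈ 0.2375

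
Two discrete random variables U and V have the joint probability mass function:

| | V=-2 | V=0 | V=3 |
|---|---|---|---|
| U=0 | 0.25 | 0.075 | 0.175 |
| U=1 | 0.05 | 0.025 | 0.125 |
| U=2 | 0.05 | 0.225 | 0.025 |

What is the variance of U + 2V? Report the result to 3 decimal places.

17.778

E[U] = 0.8,  E[V] = 0.275,  E[UV] = 0.225
Var(U) = 1.4 − (0.8)² = 0.76;  Var(V) = 4.325 − (0.275)² = 4.249375
cov(U,V) = 0.225 − (0.8)(0.275) = 0.005
Var(U + 2V) = (1)²·0.76 + (2)²·4.249375 + 2·(1)·(2)·0.005 = 17.7775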